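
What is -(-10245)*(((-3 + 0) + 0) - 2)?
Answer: -51225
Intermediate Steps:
-(-10245)*(((-3 + 0) + 0) - 2) = -(-10245)*((-3 + 0) - 2) = -(-10245)*(-3 - 2) = -(-10245)*(-5) = -2049*25 = -51225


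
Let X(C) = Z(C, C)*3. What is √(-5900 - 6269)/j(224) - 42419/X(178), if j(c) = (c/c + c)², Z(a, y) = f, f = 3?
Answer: -42419/9 + I*√12169/50625 ≈ -4713.2 + 0.002179*I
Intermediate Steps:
Z(a, y) = 3
X(C) = 9 (X(C) = 3*3 = 9)
j(c) = (1 + c)²
√(-5900 - 6269)/j(224) - 42419/X(178) = √(-5900 - 6269)/((1 + 224)²) - 42419/9 = √(-12169)/(225²) - 42419*⅑ = (I*√12169)/50625 - 42419/9 = (I*√12169)*(1/50625) - 42419/9 = I*√12169/50625 - 42419/9 = -42419/9 + I*√12169/50625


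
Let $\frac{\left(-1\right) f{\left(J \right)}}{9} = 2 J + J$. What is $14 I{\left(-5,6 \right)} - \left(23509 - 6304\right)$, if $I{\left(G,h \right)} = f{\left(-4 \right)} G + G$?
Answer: $-24835$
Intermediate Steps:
$f{\left(J \right)} = - 27 J$ ($f{\left(J \right)} = - 9 \left(2 J + J\right) = - 9 \cdot 3 J = - 27 J$)
$I{\left(G,h \right)} = 109 G$ ($I{\left(G,h \right)} = \left(-27\right) \left(-4\right) G + G = 108 G + G = 109 G$)
$14 I{\left(-5,6 \right)} - \left(23509 - 6304\right) = 14 \cdot 109 \left(-5\right) - \left(23509 - 6304\right) = 14 \left(-545\right) - 17205 = -7630 - 17205 = -24835$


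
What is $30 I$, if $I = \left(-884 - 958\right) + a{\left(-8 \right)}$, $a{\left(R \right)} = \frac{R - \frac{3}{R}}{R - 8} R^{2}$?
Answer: $-54345$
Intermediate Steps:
$a{\left(R \right)} = \frac{R^{2} \left(R - \frac{3}{R}\right)}{-8 + R}$ ($a{\left(R \right)} = \frac{R - \frac{3}{R}}{-8 + R} R^{2} = \frac{R^{2} \left(R - \frac{3}{R}\right)}{-8 + R}$)
$I = - \frac{3623}{2}$ ($I = \left(-884 - 958\right) - \frac{8 \left(-3 + \left(-8\right)^{2}\right)}{-8 - 8} = -1842 - \frac{8 \left(-3 + 64\right)}{-16} = -1842 - \left(- \frac{1}{2}\right) 61 = -1842 + \frac{61}{2} = - \frac{3623}{2} \approx -1811.5$)
$30 I = 30 \left(- \frac{3623}{2}\right) = -54345$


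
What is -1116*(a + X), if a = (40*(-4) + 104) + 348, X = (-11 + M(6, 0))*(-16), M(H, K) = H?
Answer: -415152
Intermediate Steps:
X = 80 (X = (-11 + 6)*(-16) = -5*(-16) = 80)
a = 292 (a = (-160 + 104) + 348 = -56 + 348 = 292)
-1116*(a + X) = -1116*(292 + 80) = -1116*372 = -415152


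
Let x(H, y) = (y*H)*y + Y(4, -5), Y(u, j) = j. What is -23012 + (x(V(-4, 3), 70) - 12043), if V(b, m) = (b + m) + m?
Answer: -25260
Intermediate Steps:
V(b, m) = b + 2*m
x(H, y) = -5 + H*y**2 (x(H, y) = (y*H)*y - 5 = (H*y)*y - 5 = H*y**2 - 5 = -5 + H*y**2)
-23012 + (x(V(-4, 3), 70) - 12043) = -23012 + ((-5 + (-4 + 2*3)*70**2) - 12043) = -23012 + ((-5 + (-4 + 6)*4900) - 12043) = -23012 + ((-5 + 2*4900) - 12043) = -23012 + ((-5 + 9800) - 12043) = -23012 + (9795 - 12043) = -23012 - 2248 = -25260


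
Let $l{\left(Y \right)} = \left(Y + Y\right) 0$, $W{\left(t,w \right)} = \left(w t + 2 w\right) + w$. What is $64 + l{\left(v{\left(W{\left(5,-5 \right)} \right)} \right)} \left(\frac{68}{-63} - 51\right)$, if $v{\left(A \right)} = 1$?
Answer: $64$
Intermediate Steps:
$W{\left(t,w \right)} = 3 w + t w$ ($W{\left(t,w \right)} = \left(t w + 2 w\right) + w = \left(2 w + t w\right) + w = 3 w + t w$)
$l{\left(Y \right)} = 0$ ($l{\left(Y \right)} = 2 Y 0 = 0$)
$64 + l{\left(v{\left(W{\left(5,-5 \right)} \right)} \right)} \left(\frac{68}{-63} - 51\right) = 64 + 0 \left(\frac{68}{-63} - 51\right) = 64 + 0 \left(68 \left(- \frac{1}{63}\right) - 51\right) = 64 + 0 \left(- \frac{68}{63} - 51\right) = 64 + 0 \left(- \frac{3281}{63}\right) = 64 + 0 = 64$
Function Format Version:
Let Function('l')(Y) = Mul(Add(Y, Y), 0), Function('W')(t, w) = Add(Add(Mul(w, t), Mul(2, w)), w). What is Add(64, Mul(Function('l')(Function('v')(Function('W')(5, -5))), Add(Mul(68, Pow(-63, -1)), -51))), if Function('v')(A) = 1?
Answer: 64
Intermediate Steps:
Function('W')(t, w) = Add(Mul(3, w), Mul(t, w)) (Function('W')(t, w) = Add(Add(Mul(t, w), Mul(2, w)), w) = Add(Add(Mul(2, w), Mul(t, w)), w) = Add(Mul(3, w), Mul(t, w)))
Function('l')(Y) = 0 (Function('l')(Y) = Mul(Mul(2, Y), 0) = 0)
Add(64, Mul(Function('l')(Function('v')(Function('W')(5, -5))), Add(Mul(68, Pow(-63, -1)), -51))) = Add(64, Mul(0, Add(Mul(68, Pow(-63, -1)), -51))) = Add(64, Mul(0, Add(Mul(68, Rational(-1, 63)), -51))) = Add(64, Mul(0, Add(Rational(-68, 63), -51))) = Add(64, Mul(0, Rational(-3281, 63))) = Add(64, 0) = 64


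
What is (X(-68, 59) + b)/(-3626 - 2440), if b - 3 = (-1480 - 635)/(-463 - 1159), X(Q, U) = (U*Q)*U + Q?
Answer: 384043691/9839052 ≈ 39.033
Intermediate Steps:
X(Q, U) = Q + Q*U**2 (X(Q, U) = (Q*U)*U + Q = Q*U**2 + Q = Q + Q*U**2)
b = 6981/1622 (b = 3 + (-1480 - 635)/(-463 - 1159) = 3 - 2115/(-1622) = 3 - 2115*(-1/1622) = 3 + 2115/1622 = 6981/1622 ≈ 4.3039)
(X(-68, 59) + b)/(-3626 - 2440) = (-68*(1 + 59**2) + 6981/1622)/(-3626 - 2440) = (-68*(1 + 3481) + 6981/1622)/(-6066) = (-68*3482 + 6981/1622)*(-1/6066) = (-236776 + 6981/1622)*(-1/6066) = -384043691/1622*(-1/6066) = 384043691/9839052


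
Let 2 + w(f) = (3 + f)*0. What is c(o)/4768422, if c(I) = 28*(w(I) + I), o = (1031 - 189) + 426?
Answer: 5908/794737 ≈ 0.0074339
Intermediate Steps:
w(f) = -2 (w(f) = -2 + (3 + f)*0 = -2 + 0 = -2)
o = 1268 (o = 842 + 426 = 1268)
c(I) = -56 + 28*I (c(I) = 28*(-2 + I) = -56 + 28*I)
c(o)/4768422 = (-56 + 28*1268)/4768422 = (-56 + 35504)*(1/4768422) = 35448*(1/4768422) = 5908/794737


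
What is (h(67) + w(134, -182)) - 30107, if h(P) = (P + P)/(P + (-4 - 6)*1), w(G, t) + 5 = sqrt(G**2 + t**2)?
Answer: -1716250/57 + 2*sqrt(12770) ≈ -29884.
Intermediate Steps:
w(G, t) = -5 + sqrt(G**2 + t**2)
h(P) = 2*P/(-10 + P) (h(P) = (2*P)/(P - 10*1) = (2*P)/(P - 10) = (2*P)/(-10 + P) = 2*P/(-10 + P))
(h(67) + w(134, -182)) - 30107 = (2*67/(-10 + 67) + (-5 + sqrt(134**2 + (-182)**2))) - 30107 = (2*67/57 + (-5 + sqrt(17956 + 33124))) - 30107 = (2*67*(1/57) + (-5 + sqrt(51080))) - 30107 = (134/57 + (-5 + 2*sqrt(12770))) - 30107 = (-151/57 + 2*sqrt(12770)) - 30107 = -1716250/57 + 2*sqrt(12770)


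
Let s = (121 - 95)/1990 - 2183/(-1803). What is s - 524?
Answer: -937852616/1793985 ≈ -522.78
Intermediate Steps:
s = 2195524/1793985 (s = 26*(1/1990) - 2183*(-1/1803) = 13/995 + 2183/1803 = 2195524/1793985 ≈ 1.2238)
s - 524 = 2195524/1793985 - 524 = -937852616/1793985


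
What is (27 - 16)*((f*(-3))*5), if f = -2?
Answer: 330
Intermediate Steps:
(27 - 16)*((f*(-3))*5) = (27 - 16)*(-2*(-3)*5) = 11*(6*5) = 11*30 = 330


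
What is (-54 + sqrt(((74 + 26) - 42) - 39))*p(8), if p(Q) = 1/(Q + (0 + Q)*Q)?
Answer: -3/4 + sqrt(19)/72 ≈ -0.68946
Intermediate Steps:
p(Q) = 1/(Q + Q**2) (p(Q) = 1/(Q + Q*Q) = 1/(Q + Q**2))
(-54 + sqrt(((74 + 26) - 42) - 39))*p(8) = (-54 + sqrt(((74 + 26) - 42) - 39))*(1/(8*(1 + 8))) = (-54 + sqrt((100 - 42) - 39))*((1/8)/9) = (-54 + sqrt(58 - 39))*((1/8)*(1/9)) = (-54 + sqrt(19))*(1/72) = -3/4 + sqrt(19)/72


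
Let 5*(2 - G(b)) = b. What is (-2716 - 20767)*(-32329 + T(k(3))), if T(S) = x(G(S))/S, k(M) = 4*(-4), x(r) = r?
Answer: 30367581559/40 ≈ 7.5919e+8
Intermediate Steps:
G(b) = 2 - b/5
k(M) = -16
T(S) = (2 - S/5)/S
(-2716 - 20767)*(-32329 + T(k(3))) = (-2716 - 20767)*(-32329 + (⅕)*(10 - 1*(-16))/(-16)) = -23483*(-32329 + (⅕)*(-1/16)*(10 + 16)) = -23483*(-32329 + (⅕)*(-1/16)*26) = -23483*(-32329 - 13/40) = -23483*(-1293173/40) = 30367581559/40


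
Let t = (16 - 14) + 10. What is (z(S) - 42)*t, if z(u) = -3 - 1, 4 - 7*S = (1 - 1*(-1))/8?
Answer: -552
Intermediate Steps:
S = 15/28 (S = 4/7 - (1 - 1*(-1))/(7*8) = 4/7 - (1 + 1)/(7*8) = 4/7 - 2/(7*8) = 4/7 - ⅐*¼ = 4/7 - 1/28 = 15/28 ≈ 0.53571)
t = 12 (t = 2 + 10 = 12)
z(u) = -4
(z(S) - 42)*t = (-4 - 42)*12 = -46*12 = -552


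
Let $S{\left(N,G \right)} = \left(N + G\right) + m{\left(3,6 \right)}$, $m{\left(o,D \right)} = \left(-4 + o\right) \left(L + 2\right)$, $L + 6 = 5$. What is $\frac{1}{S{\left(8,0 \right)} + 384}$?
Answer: $\frac{1}{391} \approx 0.0025575$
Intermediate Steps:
$L = -1$ ($L = -6 + 5 = -1$)
$m{\left(o,D \right)} = -4 + o$ ($m{\left(o,D \right)} = \left(-4 + o\right) \left(-1 + 2\right) = \left(-4 + o\right) 1 = -4 + o$)
$S{\left(N,G \right)} = -1 + G + N$ ($S{\left(N,G \right)} = \left(N + G\right) + \left(-4 + 3\right) = \left(G + N\right) - 1 = -1 + G + N$)
$\frac{1}{S{\left(8,0 \right)} + 384} = \frac{1}{\left(-1 + 0 + 8\right) + 384} = \frac{1}{7 + 384} = \frac{1}{391}$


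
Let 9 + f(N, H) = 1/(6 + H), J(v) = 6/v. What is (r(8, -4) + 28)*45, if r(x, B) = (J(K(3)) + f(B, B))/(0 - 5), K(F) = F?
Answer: 2637/2 ≈ 1318.5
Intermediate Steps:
f(N, H) = -9 + 1/(6 + H)
r(x, B) = -2/5 - (-53 - 9*B)/(5*(6 + B)) (r(x, B) = (6/3 + (-53 - 9*B)/(6 + B))/(0 - 5) = (6*(1/3) + (-53 - 9*B)/(6 + B))/(-5) = (2 + (-53 - 9*B)/(6 + B))*(-1/5) = -2/5 - (-53 - 9*B)/(5*(6 + B)))
(r(8, -4) + 28)*45 = ((41 + 7*(-4))/(5*(6 - 4)) + 28)*45 = ((1/5)*(41 - 28)/2 + 28)*45 = ((1/5)*(1/2)*13 + 28)*45 = (13/10 + 28)*45 = (293/10)*45 = 2637/2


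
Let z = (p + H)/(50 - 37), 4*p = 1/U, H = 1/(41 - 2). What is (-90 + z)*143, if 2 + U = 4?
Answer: -4014923/312 ≈ -12868.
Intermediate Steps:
U = 2 (U = -2 + 4 = 2)
H = 1/39 ≈ 0.025641
p = 1/8 (p = (1/4)/2 = (1/4)*(1/2) = 1/8 ≈ 0.12500)
z = 47/4056 (z = (1/8 + 1/39)/(50 - 37) = (47/312)/13 = (47/312)*(1/13) = 47/4056 ≈ 0.011588)
(-90 + z)*143 = (-90 + 47/4056)*143 = -364993/4056*143 = -4014923/312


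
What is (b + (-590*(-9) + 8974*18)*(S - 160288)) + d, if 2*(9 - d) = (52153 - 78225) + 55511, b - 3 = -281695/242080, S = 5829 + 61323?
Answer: -752336767259651/48416 ≈ -1.5539e+10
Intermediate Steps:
S = 67152
b = 88909/48416 (b = 3 - 281695/242080 = 3 - 281695*1/242080 = 3 - 56339/48416 = 88909/48416 ≈ 1.8364)
d = -29421/2 (d = 9 - ((52153 - 78225) + 55511)/2 = 9 - (-26072 + 55511)/2 = 9 - ½*29439 = 9 - 29439/2 = -29421/2 ≈ -14711.)
(b + (-590*(-9) + 8974*18)*(S - 160288)) + d = (88909/48416 + (-590*(-9) + 8974*18)*(67152 - 160288)) - 29421/2 = (88909/48416 + (5310 + 161532)*(-93136)) - 29421/2 = (88909/48416 + 166842*(-93136)) - 29421/2 = (88909/48416 - 15538996512) - 29421/2 = -752336055036083/48416 - 29421/2 = -752336767259651/48416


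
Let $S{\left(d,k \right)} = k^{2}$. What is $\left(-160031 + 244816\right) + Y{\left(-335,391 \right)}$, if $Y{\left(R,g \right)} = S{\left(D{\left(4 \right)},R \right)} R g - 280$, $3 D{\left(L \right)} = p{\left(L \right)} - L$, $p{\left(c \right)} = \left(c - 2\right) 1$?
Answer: $-14699707120$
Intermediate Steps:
$p{\left(c \right)} = -2 + c$ ($p{\left(c \right)} = \left(-2 + c\right) 1 = -2 + c$)
$D{\left(L \right)} = - \frac{2}{3}$ ($D{\left(L \right)} = \frac{\left(-2 + L\right) - L}{3} = \frac{1}{3} \left(-2\right) = - \frac{2}{3}$)
$Y{\left(R,g \right)} = -280 + g R^{3}$ ($Y{\left(R,g \right)} = R^{2} R g - 280 = R^{3} g - 280 = g R^{3} - 280 = -280 + g R^{3}$)
$\left(-160031 + 244816\right) + Y{\left(-335,391 \right)} = \left(-160031 + 244816\right) + \left(-280 + 391 \left(-335\right)^{3}\right) = 84785 + \left(-280 + 391 \left(-37595375\right)\right) = 84785 - 14699791905 = -14699707120$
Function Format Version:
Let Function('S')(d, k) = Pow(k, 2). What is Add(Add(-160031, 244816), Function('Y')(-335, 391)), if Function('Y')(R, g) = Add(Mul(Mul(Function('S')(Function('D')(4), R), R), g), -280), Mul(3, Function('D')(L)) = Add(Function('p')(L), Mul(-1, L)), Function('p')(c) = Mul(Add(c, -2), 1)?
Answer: -14699707120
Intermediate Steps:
Function('p')(c) = Add(-2, c) (Function('p')(c) = Mul(Add(-2, c), 1) = Add(-2, c))
Function('D')(L) = Rational(-2, 3) (Function('D')(L) = Mul(Rational(1, 3), Add(Add(-2, L), Mul(-1, L))) = Mul(Rational(1, 3), -2) = Rational(-2, 3))
Function('Y')(R, g) = Add(-280, Mul(g, Pow(R, 3))) (Function('Y')(R, g) = Add(Mul(Mul(Pow(R, 2), R), g), -280) = Add(Mul(Pow(R, 3), g), -280) = Add(Mul(g, Pow(R, 3)), -280) = Add(-280, Mul(g, Pow(R, 3))))
Add(Add(-160031, 244816), Function('Y')(-335, 391)) = Add(Add(-160031, 244816), Add(-280, Mul(391, Pow(-335, 3)))) = Add(84785, Add(-280, Mul(391, -37595375))) = Add(84785, Add(-280, -14699791625)) = Add(84785, -14699791905) = -14699707120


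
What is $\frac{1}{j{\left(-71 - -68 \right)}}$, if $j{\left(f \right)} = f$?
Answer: $- \frac{1}{3} \approx -0.33333$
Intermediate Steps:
$\frac{1}{j{\left(-71 - -68 \right)}} = \frac{1}{-71 - -68} = \frac{1}{-71 + 68} = \frac{1}{-3} = - \frac{1}{3}$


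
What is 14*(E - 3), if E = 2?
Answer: -14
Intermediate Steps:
14*(E - 3) = 14*(2 - 3) = 14*(-1) = -14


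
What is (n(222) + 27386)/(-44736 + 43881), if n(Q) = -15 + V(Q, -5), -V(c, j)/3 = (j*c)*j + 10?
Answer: -10691/855 ≈ -12.504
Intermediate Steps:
V(c, j) = -30 - 3*c*j² (V(c, j) = -3*((j*c)*j + 10) = -3*((c*j)*j + 10) = -3*(c*j² + 10) = -3*(10 + c*j²) = -30 - 3*c*j²)
n(Q) = -45 - 75*Q (n(Q) = -15 + (-30 - 3*Q*(-5)²) = -15 + (-30 - 3*Q*25) = -15 + (-30 - 75*Q) = -45 - 75*Q)
(n(222) + 27386)/(-44736 + 43881) = ((-45 - 75*222) + 27386)/(-44736 + 43881) = ((-45 - 16650) + 27386)/(-855) = (-16695 + 27386)*(-1/855) = 10691*(-1/855) = -10691/855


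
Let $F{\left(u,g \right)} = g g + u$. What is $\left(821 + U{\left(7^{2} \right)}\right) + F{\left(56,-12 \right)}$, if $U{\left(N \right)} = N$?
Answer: $1070$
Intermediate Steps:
$F{\left(u,g \right)} = u + g^{2}$ ($F{\left(u,g \right)} = g^{2} + u = u + g^{2}$)
$\left(821 + U{\left(7^{2} \right)}\right) + F{\left(56,-12 \right)} = \left(821 + 7^{2}\right) + \left(56 + \left(-12\right)^{2}\right) = \left(821 + 49\right) + \left(56 + 144\right) = 870 + 200 = 1070$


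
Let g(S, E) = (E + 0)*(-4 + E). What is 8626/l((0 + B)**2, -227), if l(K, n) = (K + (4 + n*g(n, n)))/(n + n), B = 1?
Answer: 1958102/5951597 ≈ 0.32900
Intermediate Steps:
g(S, E) = E*(-4 + E)
l(K, n) = (4 + K + n**2*(-4 + n))/(2*n) (l(K, n) = (K + (4 + n*(n*(-4 + n))))/(n + n) = (K + (4 + n**2*(-4 + n)))/((2*n)) = (4 + K + n**2*(-4 + n))*(1/(2*n)) = (4 + K + n**2*(-4 + n))/(2*n))
8626/l((0 + B)**2, -227) = 8626/(((1/2)*(4 + (0 + 1)**2 + (-227)**2*(-4 - 227))/(-227))) = 8626/(((1/2)*(-1/227)*(4 + 1**2 + 51529*(-231)))) = 8626/(((1/2)*(-1/227)*(4 + 1 - 11903199))) = 8626/(((1/2)*(-1/227)*(-11903194))) = 8626/(5951597/227) = 8626*(227/5951597) = 1958102/5951597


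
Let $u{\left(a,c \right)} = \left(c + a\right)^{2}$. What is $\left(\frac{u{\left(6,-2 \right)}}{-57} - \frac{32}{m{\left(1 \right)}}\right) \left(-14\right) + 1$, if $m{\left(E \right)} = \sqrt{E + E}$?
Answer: $\frac{281}{57} + 224 \sqrt{2} \approx 321.71$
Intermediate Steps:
$u{\left(a,c \right)} = \left(a + c\right)^{2}$
$m{\left(E \right)} = \sqrt{2} \sqrt{E}$ ($m{\left(E \right)} = \sqrt{2 E} = \sqrt{2} \sqrt{E}$)
$\left(\frac{u{\left(6,-2 \right)}}{-57} - \frac{32}{m{\left(1 \right)}}\right) \left(-14\right) + 1 = \left(\frac{\left(6 - 2\right)^{2}}{-57} - \frac{32}{\sqrt{2} \sqrt{1}}\right) \left(-14\right) + 1 = \left(4^{2} \left(- \frac{1}{57}\right) - \frac{32}{\sqrt{2} \cdot 1}\right) \left(-14\right) + 1 = \left(16 \left(- \frac{1}{57}\right) - \frac{32}{\sqrt{2}}\right) \left(-14\right) + 1 = \left(- \frac{16}{57} - 32 \frac{\sqrt{2}}{2}\right) \left(-14\right) + 1 = \left(- \frac{16}{57} - 16 \sqrt{2}\right) \left(-14\right) + 1 = \left(\frac{224}{57} + 224 \sqrt{2}\right) + 1 = \frac{281}{57} + 224 \sqrt{2}$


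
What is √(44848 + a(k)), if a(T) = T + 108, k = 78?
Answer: √45034 ≈ 212.21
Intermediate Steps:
a(T) = 108 + T
√(44848 + a(k)) = √(44848 + (108 + 78)) = √(44848 + 186) = √45034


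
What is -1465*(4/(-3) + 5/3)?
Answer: -1465/3 ≈ -488.33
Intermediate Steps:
-1465*(4/(-3) + 5/3) = -1465*(4*(-⅓) + 5*(⅓)) = -1465*(-4/3 + 5/3) = -1465*⅓ = -1465/3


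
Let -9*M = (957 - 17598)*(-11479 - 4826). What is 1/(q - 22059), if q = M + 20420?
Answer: -1/30149584 ≈ -3.3168e-8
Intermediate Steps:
M = -30147945 (M = -(957 - 17598)*(-11479 - 4826)/9 = -(-1849)*(-16305) = -⅑*271331505 = -30147945)
q = -30127525 (q = -30147945 + 20420 = -30127525)
1/(q - 22059) = 1/(-30127525 - 22059) = 1/(-30149584) = -1/30149584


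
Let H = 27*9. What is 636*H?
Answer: 154548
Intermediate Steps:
H = 243
636*H = 636*243 = 154548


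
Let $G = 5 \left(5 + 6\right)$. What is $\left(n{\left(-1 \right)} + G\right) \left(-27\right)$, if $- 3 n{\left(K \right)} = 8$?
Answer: $-1413$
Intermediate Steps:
$n{\left(K \right)} = - \frac{8}{3}$ ($n{\left(K \right)} = \left(- \frac{1}{3}\right) 8 = - \frac{8}{3}$)
$G = 55$ ($G = 5 \cdot 11 = 55$)
$\left(n{\left(-1 \right)} + G\right) \left(-27\right) = \left(- \frac{8}{3} + 55\right) \left(-27\right) = \frac{157}{3} \left(-27\right) = -1413$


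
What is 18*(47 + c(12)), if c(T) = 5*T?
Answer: 1926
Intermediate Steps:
18*(47 + c(12)) = 18*(47 + 5*12) = 18*(47 + 60) = 18*107 = 1926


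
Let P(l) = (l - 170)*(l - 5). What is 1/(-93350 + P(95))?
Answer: -1/100100 ≈ -9.9900e-6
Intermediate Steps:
P(l) = (-170 + l)*(-5 + l)
1/(-93350 + P(95)) = 1/(-93350 + (850 + 95² - 175*95)) = 1/(-93350 + (850 + 9025 - 16625)) = 1/(-93350 - 6750) = 1/(-100100) = -1/100100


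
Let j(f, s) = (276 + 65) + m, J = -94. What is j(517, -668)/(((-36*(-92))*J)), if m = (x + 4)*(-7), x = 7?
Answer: -11/12972 ≈ -0.00084798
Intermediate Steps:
m = -77 (m = (7 + 4)*(-7) = 11*(-7) = -77)
j(f, s) = 264 (j(f, s) = (276 + 65) - 77 = 341 - 77 = 264)
j(517, -668)/(((-36*(-92))*J)) = 264/((-36*(-92)*(-94))) = 264/((3312*(-94))) = 264/(-311328) = 264*(-1/311328) = -11/12972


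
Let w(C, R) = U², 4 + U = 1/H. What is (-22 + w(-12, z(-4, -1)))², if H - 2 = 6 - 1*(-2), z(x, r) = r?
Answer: 461041/10000 ≈ 46.104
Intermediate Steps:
H = 10 (H = 2 + (6 - 1*(-2)) = 2 + (6 + 2) = 2 + 8 = 10)
U = -39/10 (U = -4 + 1/10 = -4 + ⅒ = -39/10 ≈ -3.9000)
w(C, R) = 1521/100 (w(C, R) = (-39/10)² = 1521/100)
(-22 + w(-12, z(-4, -1)))² = (-22 + 1521/100)² = (-679/100)² = 461041/10000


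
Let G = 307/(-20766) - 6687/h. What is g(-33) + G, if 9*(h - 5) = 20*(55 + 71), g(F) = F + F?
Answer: -176519399/1972770 ≈ -89.478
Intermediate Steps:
g(F) = 2*F
h = 285 (h = 5 + (20*(55 + 71))/9 = 5 + (20*126)/9 = 5 + (⅑)*2520 = 5 + 280 = 285)
G = -46316579/1972770 (G = 307/(-20766) - 6687/285 = 307*(-1/20766) - 6687*1/285 = -307/20766 - 2229/95 = -46316579/1972770 ≈ -23.478)
g(-33) + G = 2*(-33) - 46316579/1972770 = -66 - 46316579/1972770 = -176519399/1972770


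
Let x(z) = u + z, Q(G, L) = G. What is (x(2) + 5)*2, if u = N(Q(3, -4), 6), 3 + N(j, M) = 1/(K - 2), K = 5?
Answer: 26/3 ≈ 8.6667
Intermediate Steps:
N(j, M) = -8/3 (N(j, M) = -3 + 1/(5 - 2) = -3 + 1/3 = -8/3)
u = -8/3 ≈ -2.6667
x(z) = -8/3 + z
(x(2) + 5)*2 = ((-8/3 + 2) + 5)*2 = (-2/3 + 5)*2 = (13/3)*2 = 26/3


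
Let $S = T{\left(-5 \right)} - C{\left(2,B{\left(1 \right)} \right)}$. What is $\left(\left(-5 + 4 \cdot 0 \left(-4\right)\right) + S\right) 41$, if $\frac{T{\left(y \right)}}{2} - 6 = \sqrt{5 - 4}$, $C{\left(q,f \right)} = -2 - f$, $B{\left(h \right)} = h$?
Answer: $492$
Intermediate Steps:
$T{\left(y \right)} = 14$ ($T{\left(y \right)} = 12 + 2 \sqrt{5 - 4} = 12 + 2 \sqrt{1} = 12 + 2 \cdot 1 = 12 + 2 = 14$)
$S = 17$ ($S = 14 - \left(-2 - 1\right) = 14 - -3 = 14 + 3 = 17$)
$\left(\left(-5 + 4 \cdot 0 \left(-4\right)\right) + S\right) 41 = \left(\left(-5 + 4 \cdot 0 \left(-4\right)\right) + 17\right) 41 = \left(\left(-5 + 0 \left(-4\right)\right) + 17\right) 41 = \left(\left(-5 + 0\right) + 17\right) 41 = \left(-5 + 17\right) 41 = 12 \cdot 41 = 492$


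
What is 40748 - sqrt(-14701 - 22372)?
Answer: 40748 - I*sqrt(37073) ≈ 40748.0 - 192.54*I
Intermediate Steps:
40748 - sqrt(-14701 - 22372) = 40748 - sqrt(-37073) = 40748 - I*sqrt(37073)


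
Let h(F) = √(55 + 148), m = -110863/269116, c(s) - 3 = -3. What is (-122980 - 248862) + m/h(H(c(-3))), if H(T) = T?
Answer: -371842 - 110863*√203/54630548 ≈ -3.7184e+5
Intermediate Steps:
c(s) = 0 (c(s) = 3 - 3 = 0)
m = -110863/269116 (m = -110863*1/269116 = -110863/269116 ≈ -0.41195)
h(F) = √203
(-122980 - 248862) + m/h(H(c(-3))) = (-122980 - 248862) - 110863*√203/203/269116 = -371842 - 110863*√203/54630548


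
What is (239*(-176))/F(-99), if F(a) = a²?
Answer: -3824/891 ≈ -4.2918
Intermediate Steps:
(239*(-176))/F(-99) = (239*(-176))/((-99)²) = -42064/9801 = -42064*1/9801 = -3824/891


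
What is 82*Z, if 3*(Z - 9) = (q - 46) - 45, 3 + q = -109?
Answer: -14432/3 ≈ -4810.7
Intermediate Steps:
q = -112 (q = -3 - 109 = -112)
Z = -176/3 (Z = 9 + ((-112 - 46) - 45)/3 = 9 + (-158 - 45)/3 = 9 + (⅓)*(-203) = 9 - 203/3 = -176/3 ≈ -58.667)
82*Z = 82*(-176/3) = -14432/3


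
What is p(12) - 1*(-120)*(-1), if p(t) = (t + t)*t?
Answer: 168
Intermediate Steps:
p(t) = 2*t² (p(t) = (2*t)*t = 2*t²)
p(12) - 1*(-120)*(-1) = 2*12² - 1*(-120)*(-1) = 2*144 + 120*(-1) = 288 - 120 = 168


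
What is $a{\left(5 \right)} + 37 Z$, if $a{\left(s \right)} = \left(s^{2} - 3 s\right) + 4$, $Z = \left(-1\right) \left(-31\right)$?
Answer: $1161$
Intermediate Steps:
$Z = 31$
$a{\left(s \right)} = 4 + s^{2} - 3 s$
$a{\left(5 \right)} + 37 Z = \left(4 + 5^{2} - 15\right) + 37 \cdot 31 = \left(4 + 25 - 15\right) + 1147 = 14 + 1147 = 1161$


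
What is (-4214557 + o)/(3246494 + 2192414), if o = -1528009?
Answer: -2871283/2719454 ≈ -1.0558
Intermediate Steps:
(-4214557 + o)/(3246494 + 2192414) = (-4214557 - 1528009)/(3246494 + 2192414) = -5742566/5438908 = -5742566*1/5438908 = -2871283/2719454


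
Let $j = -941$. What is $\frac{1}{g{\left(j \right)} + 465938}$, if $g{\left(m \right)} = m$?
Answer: $\frac{1}{464997} \approx 2.1506 \cdot 10^{-6}$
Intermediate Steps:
$\frac{1}{g{\left(j \right)} + 465938} = \frac{1}{-941 + 465938} = \frac{1}{464997}$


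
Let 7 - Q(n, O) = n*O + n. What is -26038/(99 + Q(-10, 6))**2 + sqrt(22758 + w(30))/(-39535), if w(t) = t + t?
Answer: -13019/15488 - sqrt(22818)/39535 ≈ -0.84441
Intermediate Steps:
Q(n, O) = 7 - n - O*n (Q(n, O) = 7 - (n*O + n) = 7 - (O*n + n) = 7 - (n + O*n) = 7 + (-n - O*n) = 7 - n - O*n)
w(t) = 2*t
-26038/(99 + Q(-10, 6))**2 + sqrt(22758 + w(30))/(-39535) = -26038/(99 + (7 - 1*(-10) - 1*6*(-10)))**2 + sqrt(22758 + 2*30)/(-39535) = -26038/(99 + (7 + 10 + 60))**2 + sqrt(22758 + 60)*(-1/39535) = -26038/(99 + 77)**2 + sqrt(22818)*(-1/39535) = -26038/(176**2) - sqrt(22818)/39535 = -26038/30976 - sqrt(22818)/39535 = -26038*1/30976 - sqrt(22818)/39535 = -13019/15488 - sqrt(22818)/39535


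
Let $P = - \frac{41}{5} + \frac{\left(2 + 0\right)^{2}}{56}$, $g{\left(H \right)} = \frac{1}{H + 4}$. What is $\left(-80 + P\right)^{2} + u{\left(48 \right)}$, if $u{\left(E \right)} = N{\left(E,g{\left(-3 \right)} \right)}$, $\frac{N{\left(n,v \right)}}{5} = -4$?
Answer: $\frac{37958561}{4900} \approx 7746.6$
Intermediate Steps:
$g{\left(H \right)} = \frac{1}{4 + H}$
$N{\left(n,v \right)} = -20$ ($N{\left(n,v \right)} = 5 \left(-4\right) = -20$)
$u{\left(E \right)} = -20$
$P = - \frac{569}{70}$ ($P = \left(-41\right) \frac{1}{5} + 2^{2} \cdot \frac{1}{56} = - \frac{41}{5} + 4 \cdot \frac{1}{56} = - \frac{41}{5} + \frac{1}{14} = - \frac{569}{70} \approx -8.1286$)
$\left(-80 + P\right)^{2} + u{\left(48 \right)} = \left(-80 - \frac{569}{70}\right)^{2} - 20 = \left(- \frac{6169}{70}\right)^{2} - 20 = \frac{38056561}{4900} - 20 = \frac{37958561}{4900}$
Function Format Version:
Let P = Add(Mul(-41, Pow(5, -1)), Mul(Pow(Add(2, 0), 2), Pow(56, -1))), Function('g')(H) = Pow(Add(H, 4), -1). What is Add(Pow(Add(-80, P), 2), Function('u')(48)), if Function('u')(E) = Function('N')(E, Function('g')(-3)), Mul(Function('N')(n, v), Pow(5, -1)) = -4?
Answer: Rational(37958561, 4900) ≈ 7746.6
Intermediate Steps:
Function('g')(H) = Pow(Add(4, H), -1)
Function('N')(n, v) = -20 (Function('N')(n, v) = Mul(5, -4) = -20)
Function('u')(E) = -20
P = Rational(-569, 70) (P = Add(Mul(-41, Rational(1, 5)), Mul(Pow(2, 2), Rational(1, 56))) = Add(Rational(-41, 5), Mul(4, Rational(1, 56))) = Add(Rational(-41, 5), Rational(1, 14)) = Rational(-569, 70) ≈ -8.1286)
Add(Pow(Add(-80, P), 2), Function('u')(48)) = Add(Pow(Add(-80, Rational(-569, 70)), 2), -20) = Add(Pow(Rational(-6169, 70), 2), -20) = Add(Rational(38056561, 4900), -20) = Rational(37958561, 4900)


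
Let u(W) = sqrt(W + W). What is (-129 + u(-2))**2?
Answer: 16637 - 516*I ≈ 16637.0 - 516.0*I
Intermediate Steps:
u(W) = sqrt(2)*sqrt(W) (u(W) = sqrt(2*W) = sqrt(2)*sqrt(W))
(-129 + u(-2))**2 = (-129 + sqrt(2)*sqrt(-2))**2 = (-129 + sqrt(2)*(I*sqrt(2)))**2 = (-129 + 2*I)**2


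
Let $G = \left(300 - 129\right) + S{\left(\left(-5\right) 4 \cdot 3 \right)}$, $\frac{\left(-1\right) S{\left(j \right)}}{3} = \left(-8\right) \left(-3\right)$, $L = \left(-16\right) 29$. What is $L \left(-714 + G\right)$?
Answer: $285360$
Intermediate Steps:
$L = -464$
$S{\left(j \right)} = -72$ ($S{\left(j \right)} = - 3 \left(\left(-8\right) \left(-3\right)\right) = \left(-3\right) 24 = -72$)
$G = 99$ ($G = \left(300 - 129\right) - 72 = 171 - 72 = 99$)
$L \left(-714 + G\right) = - 464 \left(-714 + 99\right) = \left(-464\right) \left(-615\right) = 285360$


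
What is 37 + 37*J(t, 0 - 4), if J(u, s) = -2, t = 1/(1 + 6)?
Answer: -37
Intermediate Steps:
t = ⅐ (t = 1/7 = ⅐ ≈ 0.14286)
37 + 37*J(t, 0 - 4) = 37 + 37*(-2) = 37 - 74 = -37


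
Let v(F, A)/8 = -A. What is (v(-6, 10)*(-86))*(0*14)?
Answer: 0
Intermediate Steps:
v(F, A) = -8*A (v(F, A) = 8*(-A) = -8*A)
(v(-6, 10)*(-86))*(0*14) = (-8*10*(-86))*(0*14) = -80*(-86)*0 = 6880*0 = 0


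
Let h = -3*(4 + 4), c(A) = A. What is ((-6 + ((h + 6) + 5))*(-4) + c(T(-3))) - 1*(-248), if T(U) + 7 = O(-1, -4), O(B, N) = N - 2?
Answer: 311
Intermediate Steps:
O(B, N) = -2 + N
T(U) = -13 (T(U) = -7 + (-2 - 4) = -7 - 6 = -13)
h = -24 (h = -3*8 = -24)
((-6 + ((h + 6) + 5))*(-4) + c(T(-3))) - 1*(-248) = ((-6 + ((-24 + 6) + 5))*(-4) - 13) - 1*(-248) = ((-6 + (-18 + 5))*(-4) - 13) + 248 = ((-6 - 13)*(-4) - 13) + 248 = (-19*(-4) - 13) + 248 = (76 - 13) + 248 = 63 + 248 = 311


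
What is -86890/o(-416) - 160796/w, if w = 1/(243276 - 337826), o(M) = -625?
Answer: 1900407742378/125 ≈ 1.5203e+10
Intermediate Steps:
w = -1/94550 (w = 1/(-94550) = -1/94550 ≈ -1.0576e-5)
-86890/o(-416) - 160796/w = -86890/(-625) - 160796/(-1/94550) = -86890*(-1/625) - 160796*(-94550) = 17378/125 + 15203261800 = 1900407742378/125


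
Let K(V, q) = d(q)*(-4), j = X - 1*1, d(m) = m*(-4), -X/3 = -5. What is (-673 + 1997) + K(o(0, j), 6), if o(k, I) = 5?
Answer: 1420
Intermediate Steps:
X = 15 (X = -3*(-5) = 15)
d(m) = -4*m
j = 14 (j = 15 - 1*1 = 15 - 1 = 14)
K(V, q) = 16*q (K(V, q) = -4*q*(-4) = 16*q)
(-673 + 1997) + K(o(0, j), 6) = (-673 + 1997) + 16*6 = 1324 + 96 = 1420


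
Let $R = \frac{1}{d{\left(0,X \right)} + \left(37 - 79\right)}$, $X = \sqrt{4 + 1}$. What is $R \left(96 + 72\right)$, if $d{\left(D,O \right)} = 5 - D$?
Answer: $- \frac{168}{37} \approx -4.5405$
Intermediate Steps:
$X = \sqrt{5} \approx 2.2361$
$R = - \frac{1}{37}$ ($R = \frac{1}{\left(5 - 0\right) + \left(37 - 79\right)} = \frac{1}{\left(5 + 0\right) + \left(37 - 79\right)} = \frac{1}{5 - 42} = \frac{1}{-37} = - \frac{1}{37} \approx -0.027027$)
$R \left(96 + 72\right) = - \frac{96 + 72}{37} = \left(- \frac{1}{37}\right) 168 = - \frac{168}{37}$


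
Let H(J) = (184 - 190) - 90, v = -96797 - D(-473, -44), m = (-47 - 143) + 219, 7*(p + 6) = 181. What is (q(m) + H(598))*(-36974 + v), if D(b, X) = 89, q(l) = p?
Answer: 71347380/7 ≈ 1.0192e+7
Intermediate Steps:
p = 139/7 (p = -6 + (1/7)*181 = -6 + 181/7 = 139/7 ≈ 19.857)
m = 29 (m = -190 + 219 = 29)
q(l) = 139/7
v = -96886 (v = -96797 - 1*89 = -96797 - 89 = -96886)
H(J) = -96 (H(J) = -6 - 90 = -96)
(q(m) + H(598))*(-36974 + v) = (139/7 - 96)*(-36974 - 96886) = -533/7*(-133860) = 71347380/7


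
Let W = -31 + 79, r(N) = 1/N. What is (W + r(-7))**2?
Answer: 112225/49 ≈ 2290.3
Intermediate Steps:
r(N) = 1/N
W = 48
(W + r(-7))**2 = (48 + 1/(-7))**2 = (48 - 1/7)**2 = (335/7)**2 = 112225/49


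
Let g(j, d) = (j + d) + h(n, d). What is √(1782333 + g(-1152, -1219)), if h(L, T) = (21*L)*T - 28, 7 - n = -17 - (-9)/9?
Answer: √1191157 ≈ 1091.4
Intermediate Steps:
n = 23 (n = 7 - (-17 - (-9)/9) = 7 - (-17 - 1*(-1)) = 7 - (-17 + 1) = 7 - 1*(-16) = 7 + 16 = 23)
h(L, T) = -28 + 21*L*T (h(L, T) = 21*L*T - 28 = -28 + 21*L*T)
g(j, d) = -28 + j + 484*d (g(j, d) = (j + d) + (-28 + 21*23*d) = (d + j) + (-28 + 483*d) = -28 + j + 484*d)
√(1782333 + g(-1152, -1219)) = √(1782333 + (-28 - 1152 + 484*(-1219))) = √(1782333 + (-28 - 1152 - 589996)) = √(1782333 - 591176) = √1191157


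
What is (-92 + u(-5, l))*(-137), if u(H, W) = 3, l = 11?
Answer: 12193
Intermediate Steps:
(-92 + u(-5, l))*(-137) = (-92 + 3)*(-137) = -89*(-137) = 12193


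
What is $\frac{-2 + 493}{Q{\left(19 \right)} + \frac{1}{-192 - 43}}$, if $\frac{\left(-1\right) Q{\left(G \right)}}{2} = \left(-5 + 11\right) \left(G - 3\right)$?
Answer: $- \frac{115385}{45121} \approx -2.5572$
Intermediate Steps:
$Q{\left(G \right)} = 36 - 12 G$ ($Q{\left(G \right)} = - 2 \left(-5 + 11\right) \left(G - 3\right) = - 2 \cdot 6 \left(-3 + G\right) = - 2 \left(-18 + 6 G\right) = 36 - 12 G$)
$\frac{-2 + 493}{Q{\left(19 \right)} + \frac{1}{-192 - 43}} = \frac{-2 + 493}{\left(36 - 228\right) + \frac{1}{-192 - 43}} = \frac{491}{\left(36 - 228\right) + \frac{1}{-235}} = \frac{491}{-192 - \frac{1}{235}} = \frac{491}{- \frac{45121}{235}} = 491 \left(- \frac{235}{45121}\right) = - \frac{115385}{45121}$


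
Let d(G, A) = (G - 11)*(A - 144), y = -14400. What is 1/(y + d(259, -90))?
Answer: -1/72432 ≈ -1.3806e-5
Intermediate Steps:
d(G, A) = (-144 + A)*(-11 + G) (d(G, A) = (-11 + G)*(-144 + A) = (-144 + A)*(-11 + G))
1/(y + d(259, -90)) = 1/(-14400 + (1584 - 144*259 - 11*(-90) - 90*259)) = 1/(-14400 + (1584 - 37296 + 990 - 23310)) = 1/(-14400 - 58032) = 1/(-72432) = -1/72432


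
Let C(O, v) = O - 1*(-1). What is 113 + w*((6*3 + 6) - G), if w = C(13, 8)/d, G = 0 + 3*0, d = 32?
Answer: 247/2 ≈ 123.50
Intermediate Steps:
C(O, v) = 1 + O (C(O, v) = O + 1 = 1 + O)
G = 0 (G = 0 + 0 = 0)
w = 7/16 (w = (1 + 13)/32 = 14*(1/32) = 7/16 ≈ 0.43750)
113 + w*((6*3 + 6) - G) = 113 + 7*((6*3 + 6) - 1*0)/16 = 113 + 7*((18 + 6) + 0)/16 = 113 + 7*(24 + 0)/16 = 113 + (7/16)*24 = 113 + 21/2 = 247/2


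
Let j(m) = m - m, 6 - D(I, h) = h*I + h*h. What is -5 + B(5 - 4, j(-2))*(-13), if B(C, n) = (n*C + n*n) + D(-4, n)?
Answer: -83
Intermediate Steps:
D(I, h) = 6 - h² - I*h (D(I, h) = 6 - (h*I + h*h) = 6 - (I*h + h²) = 6 - (h² + I*h) = 6 + (-h² - I*h) = 6 - h² - I*h)
j(m) = 0
B(C, n) = 6 + 4*n + C*n (B(C, n) = (n*C + n*n) + (6 - n² - 1*(-4)*n) = (C*n + n²) + (6 - n² + 4*n) = (n² + C*n) + (6 - n² + 4*n) = 6 + 4*n + C*n)
-5 + B(5 - 4, j(-2))*(-13) = -5 + (6 + 4*0 + (5 - 4)*0)*(-13) = -5 + (6 + 0 + 1*0)*(-13) = -5 + (6 + 0 + 0)*(-13) = -5 + 6*(-13) = -5 - 78 = -83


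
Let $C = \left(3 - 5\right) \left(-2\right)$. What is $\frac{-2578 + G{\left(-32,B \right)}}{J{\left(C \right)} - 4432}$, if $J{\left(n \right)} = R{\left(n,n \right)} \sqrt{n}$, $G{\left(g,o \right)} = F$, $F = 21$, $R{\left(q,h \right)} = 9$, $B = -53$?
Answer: $\frac{2557}{4414} \approx 0.57929$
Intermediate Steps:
$G{\left(g,o \right)} = 21$
$C = 4$ ($C = \left(-2\right) \left(-2\right) = 4$)
$J{\left(n \right)} = 9 \sqrt{n}$
$\frac{-2578 + G{\left(-32,B \right)}}{J{\left(C \right)} - 4432} = \frac{-2578 + 21}{9 \sqrt{4} - 4432} = - \frac{2557}{9 \cdot 2 - 4432} = - \frac{2557}{18 - 4432} = - \frac{2557}{-4414} = \left(-2557\right) \left(- \frac{1}{4414}\right) = \frac{2557}{4414}$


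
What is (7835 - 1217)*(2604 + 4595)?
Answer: 47642982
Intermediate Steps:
(7835 - 1217)*(2604 + 4595) = 6618*7199 = 47642982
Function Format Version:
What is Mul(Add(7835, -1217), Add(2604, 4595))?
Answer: 47642982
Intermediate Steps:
Mul(Add(7835, -1217), Add(2604, 4595)) = Mul(6618, 7199) = 47642982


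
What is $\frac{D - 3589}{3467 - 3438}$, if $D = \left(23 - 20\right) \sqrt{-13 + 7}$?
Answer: $- \frac{3589}{29} + \frac{3 i \sqrt{6}}{29} \approx -123.76 + 0.2534 i$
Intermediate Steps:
$D = 3 i \sqrt{6}$ ($D = 3 \sqrt{-6} = 3 i \sqrt{6} \approx 7.3485 i$)
$\frac{D - 3589}{3467 - 3438} = \frac{3 i \sqrt{6} - 3589}{3467 - 3438} = \frac{-3589 + 3 i \sqrt{6}}{29} = \left(-3589 + 3 i \sqrt{6}\right) \frac{1}{29} = - \frac{3589}{29} + \frac{3 i \sqrt{6}}{29}$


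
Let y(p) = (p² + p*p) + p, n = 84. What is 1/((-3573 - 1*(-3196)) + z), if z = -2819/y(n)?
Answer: -14196/5354711 ≈ -0.0026511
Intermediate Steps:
y(p) = p + 2*p² (y(p) = (p² + p²) + p = 2*p² + p = p + 2*p²)
z = -2819/14196 (z = -2819*1/(84*(1 + 2*84)) = -2819*1/(84*(1 + 168)) = -2819/(84*169) = -2819/14196 ≈ -0.19858)
1/((-3573 - 1*(-3196)) + z) = 1/((-3573 - 1*(-3196)) - 2819/14196) = 1/((-3573 + 3196) - 2819/14196) = 1/(-377 - 2819/14196) = 1/(-5354711/14196) = -14196/5354711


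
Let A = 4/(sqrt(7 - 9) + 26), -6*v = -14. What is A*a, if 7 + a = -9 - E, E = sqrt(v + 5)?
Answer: -2*(26 - I*sqrt(2))*(48 + sqrt(66))/1017 ≈ -2.8697 + 0.15609*I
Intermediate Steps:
v = 7/3 (v = -1/6*(-14) = 7/3 ≈ 2.3333)
E = sqrt(66)/3 (E = sqrt(7/3 + 5) = sqrt(22/3) = sqrt(66)/3 ≈ 2.7080)
a = -16 - sqrt(66)/3 (a = -7 + (-9 - sqrt(66)/3) = -16 - sqrt(66)/3 ≈ -18.708)
A = 4/(26 + I*sqrt(2)) (A = 4/(sqrt(-2) + 26) = 4/(I*sqrt(2) + 26) = 4/(26 + I*sqrt(2)) ≈ 0.15339 - 0.0083434*I)
A*a = (52/339 - 2*I*sqrt(2)/339)*(-16 - sqrt(66)/3) = (-16 - sqrt(66)/3)*(52/339 - 2*I*sqrt(2)/339)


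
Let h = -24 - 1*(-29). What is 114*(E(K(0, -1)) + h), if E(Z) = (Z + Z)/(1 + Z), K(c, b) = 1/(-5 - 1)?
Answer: 2622/5 ≈ 524.40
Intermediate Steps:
K(c, b) = -⅙ (K(c, b) = 1/(-6) = -⅙)
h = 5 (h = -24 + 29 = 5)
E(Z) = 2*Z/(1 + Z) (E(Z) = (2*Z)/(1 + Z) = 2*Z/(1 + Z))
114*(E(K(0, -1)) + h) = 114*(2*(-⅙)/(1 - ⅙) + 5) = 114*(2*(-⅙)/(⅚) + 5) = 114*(2*(-⅙)*(6/5) + 5) = 114*(-⅖ + 5) = 114*(23/5) = 2622/5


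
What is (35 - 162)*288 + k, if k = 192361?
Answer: 155785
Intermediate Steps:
(35 - 162)*288 + k = (35 - 162)*288 + 192361 = -127*288 + 192361 = -36576 + 192361 = 155785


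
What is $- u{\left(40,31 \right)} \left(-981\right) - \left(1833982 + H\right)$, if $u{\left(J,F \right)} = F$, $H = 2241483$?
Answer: $-4045054$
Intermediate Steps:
$- u{\left(40,31 \right)} \left(-981\right) - \left(1833982 + H\right) = \left(-1\right) 31 \left(-981\right) - 4075465 = \left(-31\right) \left(-981\right) - 4075465 = 30411 - 4075465 = -4045054$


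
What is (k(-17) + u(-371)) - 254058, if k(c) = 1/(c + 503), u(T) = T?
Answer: -123652493/486 ≈ -2.5443e+5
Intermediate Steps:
k(c) = 1/(503 + c)
(k(-17) + u(-371)) - 254058 = (1/(503 - 17) - 371) - 254058 = (1/486 - 371) - 254058 = -180305/486 - 254058 = -123652493/486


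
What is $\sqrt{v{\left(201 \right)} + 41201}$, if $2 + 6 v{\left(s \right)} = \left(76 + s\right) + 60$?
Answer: $\frac{\sqrt{1485246}}{6} \approx 203.12$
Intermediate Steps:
$v{\left(s \right)} = \frac{67}{3} + \frac{s}{6}$ ($v{\left(s \right)} = - \frac{1}{3} + \frac{\left(76 + s\right) + 60}{6} = - \frac{1}{3} + \frac{136 + s}{6} = - \frac{1}{3} + \left(\frac{68}{3} + \frac{s}{6}\right) = \frac{67}{3} + \frac{s}{6}$)
$\sqrt{v{\left(201 \right)} + 41201} = \sqrt{\left(\frac{67}{3} + \frac{1}{6} \cdot 201\right) + 41201} = \sqrt{\left(\frac{67}{3} + \frac{67}{2}\right) + 41201} = \sqrt{\frac{335}{6} + 41201} = \sqrt{\frac{247541}{6}} = \frac{\sqrt{1485246}}{6}$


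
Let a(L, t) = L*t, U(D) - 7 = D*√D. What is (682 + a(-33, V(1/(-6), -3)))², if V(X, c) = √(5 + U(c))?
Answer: 121*(62 - 3*√3*√(4 - I*√3))² ≈ 3.1881e+5 + 27368.0*I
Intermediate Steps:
U(D) = 7 + D^(3/2) (U(D) = 7 + D*√D = 7 + D^(3/2))
V(X, c) = √(12 + c^(3/2)) (V(X, c) = √(5 + (7 + c^(3/2))) = √(12 + c^(3/2)))
(682 + a(-33, V(1/(-6), -3)))² = (682 - 33*√(12 + (-3)^(3/2)))² = (682 - 33*√(12 - 3*I*√3))²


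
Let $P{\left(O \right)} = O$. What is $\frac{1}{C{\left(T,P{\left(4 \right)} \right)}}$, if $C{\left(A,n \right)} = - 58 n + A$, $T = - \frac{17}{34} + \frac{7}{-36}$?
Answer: $- \frac{36}{8377} \approx -0.0042975$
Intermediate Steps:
$T = - \frac{25}{36}$ ($T = \left(-17\right) \frac{1}{34} + 7 \left(- \frac{1}{36}\right) = - \frac{1}{2} - \frac{7}{36} = - \frac{25}{36} \approx -0.69444$)
$C{\left(A,n \right)} = A - 58 n$
$\frac{1}{C{\left(T,P{\left(4 \right)} \right)}} = \frac{1}{- \frac{25}{36} - 232} = \frac{1}{- \frac{8377}{36}} = - \frac{36}{8377}$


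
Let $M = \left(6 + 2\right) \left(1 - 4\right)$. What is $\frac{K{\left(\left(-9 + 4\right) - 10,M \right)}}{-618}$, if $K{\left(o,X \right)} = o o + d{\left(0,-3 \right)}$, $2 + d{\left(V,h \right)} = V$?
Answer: $- \frac{223}{618} \approx -0.36084$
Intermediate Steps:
$d{\left(V,h \right)} = -2 + V$
$M = -24$ ($M = 8 \left(-3\right) = -24$)
$K{\left(o,X \right)} = -2 + o^{2}$ ($K{\left(o,X \right)} = o o + \left(-2 + 0\right) = o^{2} - 2 = -2 + o^{2}$)
$\frac{K{\left(\left(-9 + 4\right) - 10,M \right)}}{-618} = \frac{-2 + \left(\left(-9 + 4\right) - 10\right)^{2}}{-618} = \left(-2 + \left(-5 - 10\right)^{2}\right) \left(- \frac{1}{618}\right) = \left(-2 + \left(-15\right)^{2}\right) \left(- \frac{1}{618}\right) = \left(-2 + 225\right) \left(- \frac{1}{618}\right) = 223 \left(- \frac{1}{618}\right) = - \frac{223}{618}$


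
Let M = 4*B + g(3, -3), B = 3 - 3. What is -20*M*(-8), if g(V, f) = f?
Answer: -480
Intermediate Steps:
B = 0
M = -3 (M = 4*0 - 3 = 0 - 3 = -3)
-20*M*(-8) = -20*(-3)*(-8) = 60*(-8) = -480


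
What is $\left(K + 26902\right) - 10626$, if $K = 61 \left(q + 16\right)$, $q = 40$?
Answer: $19692$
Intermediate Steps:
$K = 3416$ ($K = 61 \left(40 + 16\right) = 61 \cdot 56 = 3416$)
$\left(K + 26902\right) - 10626 = \left(3416 + 26902\right) - 10626 = 30318 - 10626 = 19692$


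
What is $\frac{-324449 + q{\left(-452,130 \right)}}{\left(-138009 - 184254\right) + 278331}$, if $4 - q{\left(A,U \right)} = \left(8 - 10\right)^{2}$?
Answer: $\frac{324449}{43932} \approx 7.3853$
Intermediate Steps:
$q{\left(A,U \right)} = 0$ ($q{\left(A,U \right)} = 4 - \left(8 - 10\right)^{2} = 4 - \left(-2\right)^{2} = 4 - 4 = 0$)
$\frac{-324449 + q{\left(-452,130 \right)}}{\left(-138009 - 184254\right) + 278331} = \frac{-324449 + 0}{\left(-138009 - 184254\right) + 278331} = - \frac{324449}{\left(-138009 - 184254\right) + 278331} = - \frac{324449}{-322263 + 278331} = - \frac{324449}{-43932} = \left(-324449\right) \left(- \frac{1}{43932}\right) = \frac{324449}{43932}$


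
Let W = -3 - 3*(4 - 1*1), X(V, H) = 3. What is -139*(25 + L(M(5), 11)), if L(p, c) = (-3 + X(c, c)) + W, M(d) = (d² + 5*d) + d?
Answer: -1807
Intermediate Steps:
M(d) = d² + 6*d
W = -12 (W = -3 - 3*(4 - 1) = -3 - 3*3 = -3 - 9 = -12)
L(p, c) = -12 (L(p, c) = (-3 + 3) - 12 = 0 - 12 = -12)
-139*(25 + L(M(5), 11)) = -139*(25 - 12) = -139*13 = -1807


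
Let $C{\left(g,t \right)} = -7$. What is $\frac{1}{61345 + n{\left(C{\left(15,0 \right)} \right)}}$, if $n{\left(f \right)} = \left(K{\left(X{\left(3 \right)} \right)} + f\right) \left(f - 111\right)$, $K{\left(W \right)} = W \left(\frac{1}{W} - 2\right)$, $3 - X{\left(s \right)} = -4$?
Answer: $\frac{1}{63705} \approx 1.5697 \cdot 10^{-5}$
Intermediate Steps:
$X{\left(s \right)} = 7$ ($X{\left(s \right)} = 3 - -4 = 3 + 4 = 7$)
$K{\left(W \right)} = W \left(-2 + \frac{1}{W}\right)$
$n{\left(f \right)} = \left(-111 + f\right) \left(-13 + f\right)$ ($n{\left(f \right)} = \left(\left(1 - 14\right) + f\right) \left(f - 111\right) = \left(\left(1 - 14\right) + f\right) \left(-111 + f\right) = \left(-13 + f\right) \left(-111 + f\right) = \left(-111 + f\right) \left(-13 + f\right)$)
$\frac{1}{61345 + n{\left(C{\left(15,0 \right)} \right)}} = \frac{1}{61345 + \left(1443 + \left(-7\right)^{2} - -868\right)} = \frac{1}{61345 + \left(1443 + 49 + 868\right)} = \frac{1}{61345 + 2360} = \frac{1}{63705}$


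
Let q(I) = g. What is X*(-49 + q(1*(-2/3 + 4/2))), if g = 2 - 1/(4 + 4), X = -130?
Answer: 24505/4 ≈ 6126.3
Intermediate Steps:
g = 15/8 (g = 2 - 1/8 = 2 - 1*⅛ = 2 - ⅛ = 15/8 ≈ 1.8750)
q(I) = 15/8
X*(-49 + q(1*(-2/3 + 4/2))) = -130*(-49 + 15/8) = -130*(-377/8) = 24505/4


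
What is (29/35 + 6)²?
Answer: 57121/1225 ≈ 46.629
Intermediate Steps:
(29/35 + 6)² = (239/35)² = 57121/1225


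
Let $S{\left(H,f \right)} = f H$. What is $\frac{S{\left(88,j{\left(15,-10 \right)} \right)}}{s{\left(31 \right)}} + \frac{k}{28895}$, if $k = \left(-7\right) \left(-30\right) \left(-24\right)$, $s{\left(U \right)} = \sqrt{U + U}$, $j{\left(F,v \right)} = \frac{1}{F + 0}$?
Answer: $- \frac{1008}{5779} + \frac{44 \sqrt{62}}{465} \approx 0.57064$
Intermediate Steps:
$j{\left(F,v \right)} = \frac{1}{F}$
$S{\left(H,f \right)} = H f$
$s{\left(U \right)} = \sqrt{2} \sqrt{U}$ ($s{\left(U \right)} = \sqrt{2 U} = \sqrt{2} \sqrt{U}$)
$k = -5040$ ($k = 210 \left(-24\right) = -5040$)
$\frac{S{\left(88,j{\left(15,-10 \right)} \right)}}{s{\left(31 \right)}} + \frac{k}{28895} = \frac{88 \cdot \frac{1}{15}}{\sqrt{2} \sqrt{31}} - \frac{5040}{28895} = \frac{88 \cdot \frac{1}{15}}{\sqrt{62}} - \frac{1008}{5779} = \frac{88 \frac{\sqrt{62}}{62}}{15} - \frac{1008}{5779} = \frac{44 \sqrt{62}}{465} - \frac{1008}{5779} = - \frac{1008}{5779} + \frac{44 \sqrt{62}}{465}$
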